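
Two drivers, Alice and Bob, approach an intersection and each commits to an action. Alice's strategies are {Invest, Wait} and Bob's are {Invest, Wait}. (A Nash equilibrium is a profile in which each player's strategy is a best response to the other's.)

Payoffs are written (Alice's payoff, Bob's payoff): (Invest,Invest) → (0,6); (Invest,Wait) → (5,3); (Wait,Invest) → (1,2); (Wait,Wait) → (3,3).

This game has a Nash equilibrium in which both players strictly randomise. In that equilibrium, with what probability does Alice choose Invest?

Let p be the probability that Alice plays Invest. In a completely mixed equilibrium, Bob must be indifferent between Invest and Wait.
Bob's expected payoff from Invest is 6p + 2(1−p); from Wait it is 3p + 3(1−p).
Setting these equal: 4p + 2 = 3, so p = 1/4.

1/4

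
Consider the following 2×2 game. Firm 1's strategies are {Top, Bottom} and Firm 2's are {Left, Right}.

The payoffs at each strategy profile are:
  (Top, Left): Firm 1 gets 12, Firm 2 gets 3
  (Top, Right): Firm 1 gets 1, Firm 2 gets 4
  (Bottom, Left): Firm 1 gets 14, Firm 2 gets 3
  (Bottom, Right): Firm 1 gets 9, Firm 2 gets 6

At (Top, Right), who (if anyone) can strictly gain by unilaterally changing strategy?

Firm 1 at (Top, Right) earns 1; deviating to Bottom yields 9 — a strict improvement.
Firm 2 earns 4; deviating to Left yields 3 — not better.
Only Firm 1 has a strictly profitable deviation.

Firm 1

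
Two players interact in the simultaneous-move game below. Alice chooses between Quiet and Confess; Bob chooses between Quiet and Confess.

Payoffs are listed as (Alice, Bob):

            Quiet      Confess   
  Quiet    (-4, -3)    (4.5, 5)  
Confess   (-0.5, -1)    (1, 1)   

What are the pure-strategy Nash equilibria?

(Quiet, Quiet): Alice prefers Confess (-0.5 > -4); Bob prefers Confess (5 > -3) — not an equilibrium.
(Quiet, Confess): Alice gets 4.5 ≥ 1 from Confess, and Bob gets 5 ≥ -3 from Quiet — Nash equilibrium.
(Confess, Quiet): Bob prefers Confess (1 > -1) — not an equilibrium.
(Confess, Confess): Alice prefers Quiet (4.5 > 1) — not an equilibrium.

(Quiet, Confess)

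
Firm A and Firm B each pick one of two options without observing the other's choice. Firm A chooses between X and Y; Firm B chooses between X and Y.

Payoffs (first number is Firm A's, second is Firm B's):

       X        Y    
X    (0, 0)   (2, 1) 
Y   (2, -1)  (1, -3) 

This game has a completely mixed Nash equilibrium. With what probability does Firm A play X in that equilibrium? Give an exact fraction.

2/3

Let x be the probability that Firm A plays X. In a completely mixed equilibrium, Firm B must be indifferent between X and Y.
Firm B's expected payoff from X is −(1−x); from Y it is x − 3(1−x).
Setting these equal: x − 1 = 4x − 3, so x = 2/3.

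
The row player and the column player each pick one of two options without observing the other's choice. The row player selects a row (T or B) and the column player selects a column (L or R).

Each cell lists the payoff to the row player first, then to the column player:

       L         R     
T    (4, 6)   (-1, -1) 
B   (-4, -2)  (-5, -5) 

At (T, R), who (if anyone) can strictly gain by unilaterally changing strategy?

The row player at (T, R) earns -1; deviating to B yields -5 — not better.
The column player earns -1; deviating to L yields 6 — a strict improvement.
Only the column player has a strictly profitable deviation.

The column player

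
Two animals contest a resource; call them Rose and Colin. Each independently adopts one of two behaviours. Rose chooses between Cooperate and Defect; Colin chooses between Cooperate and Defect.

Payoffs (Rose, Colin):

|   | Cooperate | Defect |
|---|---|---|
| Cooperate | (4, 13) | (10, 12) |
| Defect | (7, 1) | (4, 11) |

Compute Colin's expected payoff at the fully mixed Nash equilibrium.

First find x, the probability Rose plays Cooperate, from Colin's indifference between Cooperate and Defect: 13x + (1−x) = 12x + 11(1−x), giving x = 10/11.
Since Colin is indifferent in equilibrium, Colin's expected payoff equals the payoff from either column against (10/11, 1/11). Using Cooperate: 13(10/11) + (1/11) = 131/11.

131/11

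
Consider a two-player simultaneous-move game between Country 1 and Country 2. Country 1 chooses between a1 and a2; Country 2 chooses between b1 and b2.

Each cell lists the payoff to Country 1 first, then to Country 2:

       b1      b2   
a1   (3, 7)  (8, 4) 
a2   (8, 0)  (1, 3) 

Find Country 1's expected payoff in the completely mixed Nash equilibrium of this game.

First find y, the probability Country 2 plays b1, from Country 1's indifference between a1 and a2: 3y + 8(1−y) = 8y + (1−y), giving y = 7/12.
Since Country 1 is indifferent in equilibrium, Country 1's expected payoff equals the payoff from either row against (7/12, 5/12). Using a1: 3(7/12) + 8(5/12) = 61/12.

61/12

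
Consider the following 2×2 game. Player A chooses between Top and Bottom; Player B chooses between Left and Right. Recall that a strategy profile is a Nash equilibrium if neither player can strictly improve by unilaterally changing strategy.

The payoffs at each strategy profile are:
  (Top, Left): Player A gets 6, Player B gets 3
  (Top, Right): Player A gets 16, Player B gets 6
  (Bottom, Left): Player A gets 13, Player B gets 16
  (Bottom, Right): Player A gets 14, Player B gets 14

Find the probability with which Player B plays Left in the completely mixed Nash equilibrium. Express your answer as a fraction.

Let q be the probability that Player B plays Left. In a completely mixed equilibrium, Player A must be indifferent between Top and Bottom.
Player A's expected payoff from Top is 6q + 16(1−q); from Bottom it is 13q + 14(1−q).
Setting these equal: −10q + 16 = −q + 14, so q = 2/9.

2/9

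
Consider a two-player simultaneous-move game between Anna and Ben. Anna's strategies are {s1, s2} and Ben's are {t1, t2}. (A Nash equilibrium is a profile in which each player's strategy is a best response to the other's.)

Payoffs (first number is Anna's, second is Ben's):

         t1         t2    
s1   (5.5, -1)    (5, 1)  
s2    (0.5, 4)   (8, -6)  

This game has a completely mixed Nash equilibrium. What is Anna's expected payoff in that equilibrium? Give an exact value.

First find y, the probability Ben plays t1, from Anna's indifference between s1 and s2: 5.5y + 5(1−y) = 0.5y + 8(1−y), giving y = 3/8.
Since Anna is indifferent in equilibrium, Anna's expected payoff equals the payoff from either row against (3/8, 5/8). Using s1: 5.5(3/8) + 5(5/8) = 83/16.

83/16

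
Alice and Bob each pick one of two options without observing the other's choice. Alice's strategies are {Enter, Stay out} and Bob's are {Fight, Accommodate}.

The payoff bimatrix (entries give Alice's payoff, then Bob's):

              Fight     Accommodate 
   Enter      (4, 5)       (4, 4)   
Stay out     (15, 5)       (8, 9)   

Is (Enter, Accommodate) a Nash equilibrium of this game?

At (Enter, Accommodate), Alice earns 4; switching to Stay out would give 8, so Alice would deviate.
Bob earns 4; switching to Fight would give 5, so Bob would deviate.
Since at least one player can profitably deviate, this is not a Nash equilibrium.

No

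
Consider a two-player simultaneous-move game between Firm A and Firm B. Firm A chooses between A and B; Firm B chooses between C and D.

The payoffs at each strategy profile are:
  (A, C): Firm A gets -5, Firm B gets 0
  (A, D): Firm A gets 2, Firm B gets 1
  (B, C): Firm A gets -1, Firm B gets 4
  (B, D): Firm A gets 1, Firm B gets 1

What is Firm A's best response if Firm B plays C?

B

Against C, Firm A earns -5 from A and -1 from B.
So B is the best response.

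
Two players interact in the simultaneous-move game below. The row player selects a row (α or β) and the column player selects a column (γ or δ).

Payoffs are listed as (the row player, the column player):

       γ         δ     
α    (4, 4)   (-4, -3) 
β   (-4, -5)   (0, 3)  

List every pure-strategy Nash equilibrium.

(α, γ) and (β, δ)

(α, γ): the row player gets 4 ≥ -4 from β, and the column player gets 4 ≥ -3 from δ — Nash equilibrium.
(α, δ): the row player prefers β (0 > -4); the column player prefers γ (4 > -3) — not an equilibrium.
(β, γ): the row player prefers α (4 > -4); the column player prefers δ (3 > -5) — not an equilibrium.
(β, δ): the row player gets 0 ≥ -4 from α, and the column player gets 3 ≥ -5 from γ — Nash equilibrium.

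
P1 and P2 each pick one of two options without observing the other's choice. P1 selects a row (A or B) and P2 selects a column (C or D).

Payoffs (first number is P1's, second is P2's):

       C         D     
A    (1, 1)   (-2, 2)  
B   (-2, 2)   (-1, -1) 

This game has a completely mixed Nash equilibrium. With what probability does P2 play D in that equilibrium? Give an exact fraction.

3/4

Let q be the probability that P2 plays C. In a completely mixed equilibrium, P1 must be indifferent between A and B.
P1's expected payoff from A is q − 2(1−q); from B it is −2q − (1−q).
Setting these equal: 3q − 2 = −q − 1, so q = 1/4.
Therefore P2 plays D with probability 1 − 1/4 = 3/4.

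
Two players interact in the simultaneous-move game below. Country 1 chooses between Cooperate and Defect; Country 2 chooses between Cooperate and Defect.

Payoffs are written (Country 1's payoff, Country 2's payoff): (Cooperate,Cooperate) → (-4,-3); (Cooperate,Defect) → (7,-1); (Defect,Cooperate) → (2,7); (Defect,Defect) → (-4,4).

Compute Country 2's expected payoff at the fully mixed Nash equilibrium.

1

First find x, the probability Country 1 plays Cooperate, from Country 2's indifference between Cooperate and Defect: −3x + 7(1−x) = −x + 4(1−x), giving x = 3/5.
Since Country 2 is indifferent in equilibrium, Country 2's expected payoff equals the payoff from either column against (3/5, 2/5). Using Cooperate: −3(3/5) + 7(2/5) = 1.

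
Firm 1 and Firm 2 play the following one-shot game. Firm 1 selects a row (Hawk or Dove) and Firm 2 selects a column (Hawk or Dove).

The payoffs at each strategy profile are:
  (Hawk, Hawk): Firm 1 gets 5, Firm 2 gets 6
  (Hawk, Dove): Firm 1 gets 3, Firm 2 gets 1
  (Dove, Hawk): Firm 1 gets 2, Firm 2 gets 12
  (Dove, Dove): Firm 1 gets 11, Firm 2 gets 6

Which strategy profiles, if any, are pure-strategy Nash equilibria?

(Hawk, Hawk): Firm 1 gets 5 ≥ 2 from Dove, and Firm 2 gets 6 ≥ 1 from Dove — Nash equilibrium.
(Hawk, Dove): Firm 1 prefers Dove (11 > 3); Firm 2 prefers Hawk (6 > 1) — not an equilibrium.
(Dove, Hawk): Firm 1 prefers Hawk (5 > 2) — not an equilibrium.
(Dove, Dove): Firm 2 prefers Hawk (12 > 6) — not an equilibrium.

(Hawk, Hawk)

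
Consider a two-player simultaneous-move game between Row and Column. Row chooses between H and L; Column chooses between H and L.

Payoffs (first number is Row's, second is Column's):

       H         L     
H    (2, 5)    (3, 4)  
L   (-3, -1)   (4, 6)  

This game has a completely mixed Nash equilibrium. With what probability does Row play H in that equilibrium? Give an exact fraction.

7/8

Let r be the probability that Row plays H. In a completely mixed equilibrium, Column must be indifferent between H and L.
Column's expected payoff from H is 5r − (1−r); from L it is 4r + 6(1−r).
Setting these equal: 6r − 1 = −2r + 6, so r = 7/8.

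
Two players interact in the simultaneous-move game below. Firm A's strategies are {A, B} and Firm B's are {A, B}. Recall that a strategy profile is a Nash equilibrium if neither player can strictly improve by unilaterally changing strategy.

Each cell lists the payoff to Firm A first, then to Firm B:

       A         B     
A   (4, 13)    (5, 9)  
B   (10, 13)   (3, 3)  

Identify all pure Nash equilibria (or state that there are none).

(A, A): Firm A prefers B (10 > 4) — not an equilibrium.
(A, B): Firm B prefers A (13 > 9) — not an equilibrium.
(B, A): Firm A gets 10 ≥ 4 from A, and Firm B gets 13 ≥ 3 from B — Nash equilibrium.
(B, B): Firm A prefers A (5 > 3); Firm B prefers A (13 > 3) — not an equilibrium.

(B, A)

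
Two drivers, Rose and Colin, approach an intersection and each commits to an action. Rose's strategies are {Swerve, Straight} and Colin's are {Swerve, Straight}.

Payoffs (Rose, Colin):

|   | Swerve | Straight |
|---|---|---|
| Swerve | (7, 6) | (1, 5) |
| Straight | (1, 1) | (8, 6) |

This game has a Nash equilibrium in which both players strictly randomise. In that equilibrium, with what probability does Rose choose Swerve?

Let x be the probability that Rose plays Swerve. In a completely mixed equilibrium, Colin must be indifferent between Swerve and Straight.
Colin's expected payoff from Swerve is 6x + (1−x); from Straight it is 5x + 6(1−x).
Setting these equal: 5x + 1 = −x + 6, so x = 5/6.

5/6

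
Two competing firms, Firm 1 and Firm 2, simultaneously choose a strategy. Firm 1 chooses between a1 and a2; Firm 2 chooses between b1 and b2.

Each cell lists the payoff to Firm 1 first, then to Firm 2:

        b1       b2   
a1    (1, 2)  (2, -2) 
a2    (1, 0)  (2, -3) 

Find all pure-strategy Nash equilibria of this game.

(a1, b1) and (a2, b1)

(a1, b1): Firm 1 gets 1 ≥ 1 from a2, and Firm 2 gets 2 ≥ -2 from b2 — Nash equilibrium.
(a1, b2): Firm 2 prefers b1 (2 > -2) — not an equilibrium.
(a2, b1): Firm 1 gets 1 ≥ 1 from a1, and Firm 2 gets 0 ≥ -3 from b2 — Nash equilibrium.
(a2, b2): Firm 2 prefers b1 (0 > -3) — not an equilibrium.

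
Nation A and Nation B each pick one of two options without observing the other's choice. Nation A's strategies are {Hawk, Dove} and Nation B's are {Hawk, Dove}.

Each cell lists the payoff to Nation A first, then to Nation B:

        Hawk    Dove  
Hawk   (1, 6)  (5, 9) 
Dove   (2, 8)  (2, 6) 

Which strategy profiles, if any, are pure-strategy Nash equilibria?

(Hawk, Dove) and (Dove, Hawk)

(Hawk, Hawk): Nation A prefers Dove (2 > 1); Nation B prefers Dove (9 > 6) — not an equilibrium.
(Hawk, Dove): Nation A gets 5 ≥ 2 from Dove, and Nation B gets 9 ≥ 6 from Hawk — Nash equilibrium.
(Dove, Hawk): Nation A gets 2 ≥ 1 from Hawk, and Nation B gets 8 ≥ 6 from Dove — Nash equilibrium.
(Dove, Dove): Nation A prefers Hawk (5 > 2); Nation B prefers Hawk (8 > 6) — not an equilibrium.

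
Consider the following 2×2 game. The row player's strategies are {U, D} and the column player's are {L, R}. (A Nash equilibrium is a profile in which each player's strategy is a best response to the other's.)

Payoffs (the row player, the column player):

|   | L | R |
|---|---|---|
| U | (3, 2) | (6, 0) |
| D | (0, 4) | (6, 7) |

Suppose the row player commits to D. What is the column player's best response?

R

Against D, the column player earns 4 from L and 7 from R.
So R is the best response.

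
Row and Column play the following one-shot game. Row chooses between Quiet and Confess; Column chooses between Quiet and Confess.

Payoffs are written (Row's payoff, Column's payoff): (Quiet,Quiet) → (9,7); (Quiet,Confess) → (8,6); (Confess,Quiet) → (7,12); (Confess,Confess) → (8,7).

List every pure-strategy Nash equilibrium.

(Quiet, Quiet)

(Quiet, Quiet): Row gets 9 ≥ 7 from Confess, and Column gets 7 ≥ 6 from Confess — Nash equilibrium.
(Quiet, Confess): Column prefers Quiet (7 > 6) — not an equilibrium.
(Confess, Quiet): Row prefers Quiet (9 > 7) — not an equilibrium.
(Confess, Confess): Column prefers Quiet (12 > 7) — not an equilibrium.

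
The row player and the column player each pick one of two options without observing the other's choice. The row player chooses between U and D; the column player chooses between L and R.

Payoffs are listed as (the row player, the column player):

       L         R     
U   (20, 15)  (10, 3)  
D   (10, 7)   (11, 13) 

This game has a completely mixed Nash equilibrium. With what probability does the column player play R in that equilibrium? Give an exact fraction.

Let y be the probability that the column player plays L. In a completely mixed equilibrium, the row player must be indifferent between U and D.
The row player's expected payoff from U is 20y + 10(1−y); from D it is 10y + 11(1−y).
Setting these equal: 10y + 10 = −y + 11, so y = 1/11.
Therefore the column player plays R with probability 1 − 1/11 = 10/11.

10/11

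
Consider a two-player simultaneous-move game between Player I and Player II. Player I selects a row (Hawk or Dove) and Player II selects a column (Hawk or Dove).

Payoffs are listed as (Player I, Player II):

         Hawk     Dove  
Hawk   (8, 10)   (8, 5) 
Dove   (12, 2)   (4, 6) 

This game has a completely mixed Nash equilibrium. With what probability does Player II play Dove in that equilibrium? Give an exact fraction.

Let y be the probability that Player II plays Hawk. In a completely mixed equilibrium, Player I must be indifferent between Hawk and Dove.
Player I's expected payoff from Hawk is 8y + 8(1−y); from Dove it is 12y + 4(1−y).
Setting these equal: 8 = 8y + 4, so y = 1/2.
Therefore Player II plays Dove with probability 1 − 1/2 = 1/2.

1/2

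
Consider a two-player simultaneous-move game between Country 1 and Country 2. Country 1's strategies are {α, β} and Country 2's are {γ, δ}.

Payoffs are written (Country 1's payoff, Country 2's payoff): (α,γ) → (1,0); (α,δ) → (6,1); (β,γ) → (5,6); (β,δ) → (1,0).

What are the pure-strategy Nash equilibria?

(α, γ): Country 1 prefers β (5 > 1); Country 2 prefers δ (1 > 0) — not an equilibrium.
(α, δ): Country 1 gets 6 ≥ 1 from β, and Country 2 gets 1 ≥ 0 from γ — Nash equilibrium.
(β, γ): Country 1 gets 5 ≥ 1 from α, and Country 2 gets 6 ≥ 0 from δ — Nash equilibrium.
(β, δ): Country 1 prefers α (6 > 1); Country 2 prefers γ (6 > 0) — not an equilibrium.

(α, δ) and (β, γ)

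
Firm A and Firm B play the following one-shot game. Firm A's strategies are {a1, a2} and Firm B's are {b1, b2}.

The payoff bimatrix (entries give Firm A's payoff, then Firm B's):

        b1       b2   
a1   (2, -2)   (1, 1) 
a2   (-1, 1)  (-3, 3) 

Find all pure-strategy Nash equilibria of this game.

(a1, b2)

(a1, b1): Firm B prefers b2 (1 > -2) — not an equilibrium.
(a1, b2): Firm A gets 1 ≥ -3 from a2, and Firm B gets 1 ≥ -2 from b1 — Nash equilibrium.
(a2, b1): Firm A prefers a1 (2 > -1); Firm B prefers b2 (3 > 1) — not an equilibrium.
(a2, b2): Firm A prefers a1 (1 > -3) — not an equilibrium.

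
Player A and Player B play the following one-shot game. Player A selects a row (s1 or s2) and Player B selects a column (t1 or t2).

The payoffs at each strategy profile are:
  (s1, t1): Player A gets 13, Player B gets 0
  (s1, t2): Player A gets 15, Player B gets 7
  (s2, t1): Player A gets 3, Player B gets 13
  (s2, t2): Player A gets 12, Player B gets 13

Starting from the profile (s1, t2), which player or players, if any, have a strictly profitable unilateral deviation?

Player A at (s1, t2) earns 15; deviating to s2 yields 12 — not better.
Player B earns 7; deviating to t1 yields 0 — not better.
Neither player can strictly improve; the profile is a Nash equilibrium.

Neither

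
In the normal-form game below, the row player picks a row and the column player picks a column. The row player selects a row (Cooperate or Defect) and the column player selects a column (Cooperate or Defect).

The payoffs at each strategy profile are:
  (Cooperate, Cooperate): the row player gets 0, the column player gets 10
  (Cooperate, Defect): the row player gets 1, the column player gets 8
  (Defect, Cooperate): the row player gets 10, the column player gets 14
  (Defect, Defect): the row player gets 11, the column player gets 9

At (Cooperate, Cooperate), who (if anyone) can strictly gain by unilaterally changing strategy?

The row player

The row player at (Cooperate, Cooperate) earns 0; deviating to Defect yields 10 — a strict improvement.
The column player earns 10; deviating to Defect yields 8 — not better.
Only the row player has a strictly profitable deviation.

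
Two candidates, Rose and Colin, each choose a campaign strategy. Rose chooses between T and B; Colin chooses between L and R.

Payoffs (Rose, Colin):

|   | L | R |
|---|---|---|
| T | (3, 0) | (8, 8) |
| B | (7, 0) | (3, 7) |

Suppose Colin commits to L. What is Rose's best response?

B

Against L, Rose earns 3 from T and 7 from B.
So B is the best response.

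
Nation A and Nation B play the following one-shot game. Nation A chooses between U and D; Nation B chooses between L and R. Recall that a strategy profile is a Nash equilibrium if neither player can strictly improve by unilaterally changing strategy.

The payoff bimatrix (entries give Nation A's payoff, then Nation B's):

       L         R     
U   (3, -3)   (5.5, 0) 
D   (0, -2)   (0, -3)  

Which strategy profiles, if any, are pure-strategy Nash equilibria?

(U, L): Nation B prefers R (0 > -3) — not an equilibrium.
(U, R): Nation A gets 5.5 ≥ 0 from D, and Nation B gets 0 ≥ -3 from L — Nash equilibrium.
(D, L): Nation A prefers U (3 > 0) — not an equilibrium.
(D, R): Nation A prefers U (5.5 > 0); Nation B prefers L (-2 > -3) — not an equilibrium.

(U, R)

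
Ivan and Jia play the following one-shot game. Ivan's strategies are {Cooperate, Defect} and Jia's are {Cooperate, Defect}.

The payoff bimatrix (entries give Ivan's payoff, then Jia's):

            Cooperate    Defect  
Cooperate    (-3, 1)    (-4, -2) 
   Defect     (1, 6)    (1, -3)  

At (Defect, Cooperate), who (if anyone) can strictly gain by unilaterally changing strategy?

Ivan at (Defect, Cooperate) earns 1; deviating to Cooperate yields -3 — not better.
Jia earns 6; deviating to Defect yields -3 — not better.
Neither player can strictly improve; the profile is a Nash equilibrium.

Neither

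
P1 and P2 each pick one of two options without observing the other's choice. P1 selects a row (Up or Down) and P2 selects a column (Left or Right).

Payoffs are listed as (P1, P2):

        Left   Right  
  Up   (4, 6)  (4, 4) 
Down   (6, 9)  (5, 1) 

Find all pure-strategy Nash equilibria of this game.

(Down, Left)

(Up, Left): P1 prefers Down (6 > 4) — not an equilibrium.
(Up, Right): P1 prefers Down (5 > 4); P2 prefers Left (6 > 4) — not an equilibrium.
(Down, Left): P1 gets 6 ≥ 4 from Up, and P2 gets 9 ≥ 1 from Right — Nash equilibrium.
(Down, Right): P2 prefers Left (9 > 1) — not an equilibrium.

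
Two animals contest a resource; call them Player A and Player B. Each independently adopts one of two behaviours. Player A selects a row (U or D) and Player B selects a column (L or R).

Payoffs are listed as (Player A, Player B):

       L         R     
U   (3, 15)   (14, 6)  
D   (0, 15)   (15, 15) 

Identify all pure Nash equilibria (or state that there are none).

(U, L) and (D, R)

(U, L): Player A gets 3 ≥ 0 from D, and Player B gets 15 ≥ 6 from R — Nash equilibrium.
(U, R): Player A prefers D (15 > 14); Player B prefers L (15 > 6) — not an equilibrium.
(D, L): Player A prefers U (3 > 0) — not an equilibrium.
(D, R): Player A gets 15 ≥ 14 from U, and Player B gets 15 ≥ 15 from L — Nash equilibrium.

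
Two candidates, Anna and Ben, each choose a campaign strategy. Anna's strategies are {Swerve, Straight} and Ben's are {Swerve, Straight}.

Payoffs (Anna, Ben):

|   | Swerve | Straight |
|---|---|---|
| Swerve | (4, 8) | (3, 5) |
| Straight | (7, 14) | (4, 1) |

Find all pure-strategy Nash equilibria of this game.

(Swerve, Swerve): Anna prefers Straight (7 > 4) — not an equilibrium.
(Swerve, Straight): Anna prefers Straight (4 > 3); Ben prefers Swerve (8 > 5) — not an equilibrium.
(Straight, Swerve): Anna gets 7 ≥ 4 from Swerve, and Ben gets 14 ≥ 1 from Straight — Nash equilibrium.
(Straight, Straight): Ben prefers Swerve (14 > 1) — not an equilibrium.

(Straight, Swerve)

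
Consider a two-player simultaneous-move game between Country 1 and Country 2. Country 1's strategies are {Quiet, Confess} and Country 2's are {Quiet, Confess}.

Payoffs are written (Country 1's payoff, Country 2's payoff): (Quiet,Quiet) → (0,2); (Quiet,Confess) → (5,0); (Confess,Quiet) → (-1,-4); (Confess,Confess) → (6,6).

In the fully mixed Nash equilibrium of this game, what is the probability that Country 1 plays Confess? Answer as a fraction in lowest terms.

Let r be the probability that Country 1 plays Quiet. In a completely mixed equilibrium, Country 2 must be indifferent between Quiet and Confess.
Country 2's expected payoff from Quiet is 2r − 4(1−r); from Confess it is 6(1−r).
Setting these equal: 6r − 4 = −6r + 6, so r = 5/6.
Therefore Country 1 plays Confess with probability 1 − 5/6 = 1/6.

1/6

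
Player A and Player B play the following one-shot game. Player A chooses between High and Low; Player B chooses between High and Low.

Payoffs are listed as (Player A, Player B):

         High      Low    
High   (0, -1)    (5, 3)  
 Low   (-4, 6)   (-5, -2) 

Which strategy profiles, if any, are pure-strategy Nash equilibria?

(High, High): Player B prefers Low (3 > -1) — not an equilibrium.
(High, Low): Player A gets 5 ≥ -5 from Low, and Player B gets 3 ≥ -1 from High — Nash equilibrium.
(Low, High): Player A prefers High (0 > -4) — not an equilibrium.
(Low, Low): Player A prefers High (5 > -5); Player B prefers High (6 > -2) — not an equilibrium.

(High, Low)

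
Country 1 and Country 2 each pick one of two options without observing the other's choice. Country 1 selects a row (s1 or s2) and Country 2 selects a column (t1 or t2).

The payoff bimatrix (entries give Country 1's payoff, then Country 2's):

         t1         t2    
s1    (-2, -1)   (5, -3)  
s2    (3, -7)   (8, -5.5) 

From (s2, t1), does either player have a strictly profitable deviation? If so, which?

Country 1 at (s2, t1) earns 3; deviating to s1 yields -2 — not better.
Country 2 earns -7; deviating to t2 yields -5.5 — a strict improvement.
Only Country 2 has a strictly profitable deviation.

Country 2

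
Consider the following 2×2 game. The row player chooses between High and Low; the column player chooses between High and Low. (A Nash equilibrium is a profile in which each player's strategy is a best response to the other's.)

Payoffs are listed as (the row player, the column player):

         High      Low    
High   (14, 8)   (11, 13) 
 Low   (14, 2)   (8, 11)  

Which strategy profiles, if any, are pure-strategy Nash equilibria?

(High, Low)

(High, High): the column player prefers Low (13 > 8) — not an equilibrium.
(High, Low): the row player gets 11 ≥ 8 from Low, and the column player gets 13 ≥ 8 from High — Nash equilibrium.
(Low, High): the column player prefers Low (11 > 2) — not an equilibrium.
(Low, Low): the row player prefers High (11 > 8) — not an equilibrium.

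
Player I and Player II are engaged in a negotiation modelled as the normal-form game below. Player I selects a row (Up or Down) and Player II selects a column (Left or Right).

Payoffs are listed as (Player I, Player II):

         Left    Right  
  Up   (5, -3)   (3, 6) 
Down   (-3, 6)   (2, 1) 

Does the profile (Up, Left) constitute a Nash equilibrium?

No

At (Up, Left), Player I earns 5; switching to Down would give -3, so Player I has no profitable deviation.
Player II earns -3; switching to Right would give 6, so Player II would deviate.
Since at least one player can profitably deviate, this is not a Nash equilibrium.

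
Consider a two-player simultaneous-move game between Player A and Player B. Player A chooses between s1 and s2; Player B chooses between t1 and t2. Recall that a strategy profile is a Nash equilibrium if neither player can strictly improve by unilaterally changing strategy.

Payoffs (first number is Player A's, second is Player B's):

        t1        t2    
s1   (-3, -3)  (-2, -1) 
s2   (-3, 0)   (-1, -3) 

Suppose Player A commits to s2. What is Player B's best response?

t1

Against s2, Player B earns 0 from t1 and -3 from t2.
So t1 is the best response.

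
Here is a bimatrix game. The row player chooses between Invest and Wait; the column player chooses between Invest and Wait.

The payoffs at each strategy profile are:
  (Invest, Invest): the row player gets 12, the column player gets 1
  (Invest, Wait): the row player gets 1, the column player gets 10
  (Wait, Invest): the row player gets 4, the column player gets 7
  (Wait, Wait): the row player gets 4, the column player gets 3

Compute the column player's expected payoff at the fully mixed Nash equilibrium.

67/13

First find x, the probability the row player plays Invest, from the column player's indifference between Invest and Wait: x + 7(1−x) = 10x + 3(1−x), giving x = 4/13.
Since the column player is indifferent in equilibrium, the column player's expected payoff equals the payoff from either column against (4/13, 9/13). Using Invest: (4/13) + 7(9/13) = 67/13.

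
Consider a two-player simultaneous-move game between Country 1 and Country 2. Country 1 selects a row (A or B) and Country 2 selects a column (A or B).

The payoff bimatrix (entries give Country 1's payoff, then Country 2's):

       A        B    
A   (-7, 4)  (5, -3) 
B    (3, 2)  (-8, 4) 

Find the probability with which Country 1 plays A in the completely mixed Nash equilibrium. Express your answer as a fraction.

Let p be the probability that Country 1 plays A. In a completely mixed equilibrium, Country 2 must be indifferent between A and B.
Country 2's expected payoff from A is 4p + 2(1−p); from B it is −3p + 4(1−p).
Setting these equal: 2p + 2 = −7p + 4, so p = 2/9.

2/9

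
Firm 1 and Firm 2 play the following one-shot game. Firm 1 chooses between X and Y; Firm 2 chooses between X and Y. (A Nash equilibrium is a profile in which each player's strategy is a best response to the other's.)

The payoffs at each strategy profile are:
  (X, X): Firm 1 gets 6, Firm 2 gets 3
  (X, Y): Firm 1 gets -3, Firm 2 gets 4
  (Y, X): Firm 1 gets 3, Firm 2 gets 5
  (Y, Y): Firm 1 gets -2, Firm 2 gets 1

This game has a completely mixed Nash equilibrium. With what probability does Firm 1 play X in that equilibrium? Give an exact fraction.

4/5

Let x be the probability that Firm 1 plays X. In a completely mixed equilibrium, Firm 2 must be indifferent between X and Y.
Firm 2's expected payoff from X is 3x + 5(1−x); from Y it is 4x + (1−x).
Setting these equal: −2x + 5 = 3x + 1, so x = 4/5.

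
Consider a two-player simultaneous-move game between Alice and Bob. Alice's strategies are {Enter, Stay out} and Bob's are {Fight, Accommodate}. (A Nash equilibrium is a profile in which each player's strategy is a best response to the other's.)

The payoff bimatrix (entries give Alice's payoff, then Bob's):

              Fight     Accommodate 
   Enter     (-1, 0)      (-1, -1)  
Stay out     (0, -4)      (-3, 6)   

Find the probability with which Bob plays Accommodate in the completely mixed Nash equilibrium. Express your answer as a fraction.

Let q be the probability that Bob plays Fight. In a completely mixed equilibrium, Alice must be indifferent between Enter and Stay out.
Alice's expected payoff from Enter is −q − (1−q); from Stay out it is −3(1−q).
Setting these equal: -1 = 3q − 3, so q = 2/3.
Therefore Bob plays Accommodate with probability 1 − 2/3 = 1/3.

1/3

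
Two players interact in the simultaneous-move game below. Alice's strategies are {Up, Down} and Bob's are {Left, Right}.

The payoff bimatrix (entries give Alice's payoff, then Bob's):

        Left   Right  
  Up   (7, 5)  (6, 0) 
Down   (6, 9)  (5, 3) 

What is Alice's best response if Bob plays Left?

Against Left, Alice earns 7 from Up and 6 from Down.
So Up is the best response.

Up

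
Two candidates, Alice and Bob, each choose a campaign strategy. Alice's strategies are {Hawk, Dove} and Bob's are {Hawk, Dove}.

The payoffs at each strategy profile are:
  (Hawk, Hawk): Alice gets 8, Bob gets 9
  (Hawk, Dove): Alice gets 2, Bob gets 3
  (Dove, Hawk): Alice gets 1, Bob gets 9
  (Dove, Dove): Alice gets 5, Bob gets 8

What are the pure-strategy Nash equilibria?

(Hawk, Hawk): Alice gets 8 ≥ 1 from Dove, and Bob gets 9 ≥ 3 from Dove — Nash equilibrium.
(Hawk, Dove): Alice prefers Dove (5 > 2); Bob prefers Hawk (9 > 3) — not an equilibrium.
(Dove, Hawk): Alice prefers Hawk (8 > 1) — not an equilibrium.
(Dove, Dove): Bob prefers Hawk (9 > 8) — not an equilibrium.

(Hawk, Hawk)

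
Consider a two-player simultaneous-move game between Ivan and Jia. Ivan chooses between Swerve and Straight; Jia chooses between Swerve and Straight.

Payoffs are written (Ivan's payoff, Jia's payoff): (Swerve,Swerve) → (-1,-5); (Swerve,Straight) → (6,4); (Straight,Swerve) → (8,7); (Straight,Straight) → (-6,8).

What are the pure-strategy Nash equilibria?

(Swerve, Swerve): Ivan prefers Straight (8 > -1); Jia prefers Straight (4 > -5) — not an equilibrium.
(Swerve, Straight): Ivan gets 6 ≥ -6 from Straight, and Jia gets 4 ≥ -5 from Swerve — Nash equilibrium.
(Straight, Swerve): Jia prefers Straight (8 > 7) — not an equilibrium.
(Straight, Straight): Ivan prefers Swerve (6 > -6) — not an equilibrium.

(Swerve, Straight)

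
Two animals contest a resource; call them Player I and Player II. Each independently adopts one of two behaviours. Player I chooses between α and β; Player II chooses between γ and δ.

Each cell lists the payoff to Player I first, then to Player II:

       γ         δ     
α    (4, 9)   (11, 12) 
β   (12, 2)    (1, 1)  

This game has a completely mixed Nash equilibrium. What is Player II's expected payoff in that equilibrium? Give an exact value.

First find p, the probability Player I plays α, from Player II's indifference between γ and δ: 9p + 2(1−p) = 12p + (1−p), giving p = 1/4.
Since Player II is indifferent in equilibrium, Player II's expected payoff equals the payoff from either column against (1/4, 3/4). Using γ: 9(1/4) + 2(3/4) = 15/4.

15/4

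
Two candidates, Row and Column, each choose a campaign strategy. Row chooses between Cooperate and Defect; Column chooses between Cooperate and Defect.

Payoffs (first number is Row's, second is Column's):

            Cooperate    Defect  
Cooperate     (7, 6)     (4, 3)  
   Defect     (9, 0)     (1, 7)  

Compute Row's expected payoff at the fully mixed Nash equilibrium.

First find q, the probability Column plays Cooperate, from Row's indifference between Cooperate and Defect: 7q + 4(1−q) = 9q + (1−q), giving q = 3/5.
Since Row is indifferent in equilibrium, Row's expected payoff equals the payoff from either row against (3/5, 2/5). Using Cooperate: 7(3/5) + 4(2/5) = 29/5.

29/5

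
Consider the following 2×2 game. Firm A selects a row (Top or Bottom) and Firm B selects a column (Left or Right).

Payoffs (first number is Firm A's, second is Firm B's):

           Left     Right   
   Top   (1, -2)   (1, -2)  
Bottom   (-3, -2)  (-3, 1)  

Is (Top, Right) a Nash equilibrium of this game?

At (Top, Right), Firm A earns 1; switching to Bottom would give -3, so Firm A has no profitable deviation.
Firm B earns -2; switching to Left would give -2, so Firm B has no profitable deviation.
Neither player can gain by a unilateral deviation, so this profile is a Nash equilibrium.

Yes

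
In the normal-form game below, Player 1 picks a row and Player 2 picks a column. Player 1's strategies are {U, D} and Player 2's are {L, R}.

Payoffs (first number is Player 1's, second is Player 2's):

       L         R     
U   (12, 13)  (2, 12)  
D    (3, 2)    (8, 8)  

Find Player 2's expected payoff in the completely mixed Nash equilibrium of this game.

80/7

First find x, the probability Player 1 plays U, from Player 2's indifference between L and R: 13x + 2(1−x) = 12x + 8(1−x), giving x = 6/7.
Since Player 2 is indifferent in equilibrium, Player 2's expected payoff equals the payoff from either column against (6/7, 1/7). Using L: 13(6/7) + 2(1/7) = 80/7.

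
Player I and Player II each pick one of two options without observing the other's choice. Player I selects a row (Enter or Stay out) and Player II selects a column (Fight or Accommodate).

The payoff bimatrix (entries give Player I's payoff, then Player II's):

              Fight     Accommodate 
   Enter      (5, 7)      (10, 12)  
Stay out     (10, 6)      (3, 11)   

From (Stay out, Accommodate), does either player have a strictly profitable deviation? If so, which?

Player I

Player I at (Stay out, Accommodate) earns 3; deviating to Enter yields 10 — a strict improvement.
Player II earns 11; deviating to Fight yields 6 — not better.
Only Player I has a strictly profitable deviation.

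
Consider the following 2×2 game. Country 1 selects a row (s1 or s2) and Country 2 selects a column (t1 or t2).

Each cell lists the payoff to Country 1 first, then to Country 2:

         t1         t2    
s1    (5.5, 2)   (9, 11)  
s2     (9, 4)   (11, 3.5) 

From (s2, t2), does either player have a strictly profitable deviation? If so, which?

Country 1 at (s2, t2) earns 11; deviating to s1 yields 9 — not better.
Country 2 earns 3.5; deviating to t1 yields 4 — a strict improvement.
Only Country 2 has a strictly profitable deviation.

Country 2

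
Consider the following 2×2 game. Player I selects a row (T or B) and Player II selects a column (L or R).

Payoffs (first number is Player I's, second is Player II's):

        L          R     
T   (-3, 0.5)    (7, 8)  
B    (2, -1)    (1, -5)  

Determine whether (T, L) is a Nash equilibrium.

At (T, L), Player I earns -3; switching to B would give 2, so Player I would deviate.
Player II earns 0.5; switching to R would give 8, so Player II would deviate.
Since at least one player can profitably deviate, this is not a Nash equilibrium.

No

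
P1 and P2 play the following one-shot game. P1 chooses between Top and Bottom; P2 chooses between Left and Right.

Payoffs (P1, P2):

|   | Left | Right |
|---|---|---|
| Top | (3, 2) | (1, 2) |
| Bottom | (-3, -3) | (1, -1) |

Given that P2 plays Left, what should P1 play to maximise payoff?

Top

Against Left, P1 earns 3 from Top and -3 from Bottom.
So Top is the best response.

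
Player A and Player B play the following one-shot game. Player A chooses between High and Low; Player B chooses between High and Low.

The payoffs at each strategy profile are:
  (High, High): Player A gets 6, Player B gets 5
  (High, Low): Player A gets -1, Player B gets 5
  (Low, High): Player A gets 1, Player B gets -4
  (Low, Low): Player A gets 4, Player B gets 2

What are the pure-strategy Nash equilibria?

(High, High): Player A gets 6 ≥ 1 from Low, and Player B gets 5 ≥ 5 from Low — Nash equilibrium.
(High, Low): Player A prefers Low (4 > -1) — not an equilibrium.
(Low, High): Player A prefers High (6 > 1); Player B prefers Low (2 > -4) — not an equilibrium.
(Low, Low): Player A gets 4 ≥ -1 from High, and Player B gets 2 ≥ -4 from High — Nash equilibrium.

(High, High) and (Low, Low)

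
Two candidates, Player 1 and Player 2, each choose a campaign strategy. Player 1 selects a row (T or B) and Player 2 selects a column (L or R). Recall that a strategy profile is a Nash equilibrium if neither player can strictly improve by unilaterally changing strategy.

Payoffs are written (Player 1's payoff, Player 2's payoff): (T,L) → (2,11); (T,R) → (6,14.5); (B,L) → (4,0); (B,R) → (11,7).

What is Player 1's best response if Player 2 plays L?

Against L, Player 1 earns 2 from T and 4 from B.
So B is the best response.

B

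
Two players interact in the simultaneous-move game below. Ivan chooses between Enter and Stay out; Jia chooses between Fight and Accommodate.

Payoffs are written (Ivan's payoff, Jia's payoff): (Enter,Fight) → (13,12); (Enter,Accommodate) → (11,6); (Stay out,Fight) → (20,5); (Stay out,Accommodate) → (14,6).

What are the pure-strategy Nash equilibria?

(Enter, Fight): Ivan prefers Stay out (20 > 13) — not an equilibrium.
(Enter, Accommodate): Ivan prefers Stay out (14 > 11); Jia prefers Fight (12 > 6) — not an equilibrium.
(Stay out, Fight): Jia prefers Accommodate (6 > 5) — not an equilibrium.
(Stay out, Accommodate): Ivan gets 14 ≥ 11 from Enter, and Jia gets 6 ≥ 5 from Fight — Nash equilibrium.

(Stay out, Accommodate)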